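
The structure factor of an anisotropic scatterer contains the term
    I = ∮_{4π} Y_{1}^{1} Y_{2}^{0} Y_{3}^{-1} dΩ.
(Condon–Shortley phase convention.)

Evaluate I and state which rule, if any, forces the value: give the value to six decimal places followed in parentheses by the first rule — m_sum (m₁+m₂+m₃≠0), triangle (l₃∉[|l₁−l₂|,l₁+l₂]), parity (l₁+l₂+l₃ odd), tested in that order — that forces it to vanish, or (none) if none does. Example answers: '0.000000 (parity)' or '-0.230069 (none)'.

-0.202301 (none)

m-sum 0 ✓  L=6 even ✓  1≤3≤3 ✓
Π(2lᵢ+1) = 3×5×7 = 105
triangle coeff Δ(1,2,3) = 1/105
Σ_t [0,0]: t=0:+1/4 = 1/4
(3j)²=3/35 [(1 2 3; 0 0 0)], sign=-1
Σ_t [0,0]: t=0:+1/8 = 1/8
(3j)²=2/35 [(1 2 3; 1 0 -1)], sign=+1
⇒ 4πI² = 18/35
I = (-1)√(18/35/(4π)) = -0.20230066
No selection rule forces the value: the integral is nonzero (none).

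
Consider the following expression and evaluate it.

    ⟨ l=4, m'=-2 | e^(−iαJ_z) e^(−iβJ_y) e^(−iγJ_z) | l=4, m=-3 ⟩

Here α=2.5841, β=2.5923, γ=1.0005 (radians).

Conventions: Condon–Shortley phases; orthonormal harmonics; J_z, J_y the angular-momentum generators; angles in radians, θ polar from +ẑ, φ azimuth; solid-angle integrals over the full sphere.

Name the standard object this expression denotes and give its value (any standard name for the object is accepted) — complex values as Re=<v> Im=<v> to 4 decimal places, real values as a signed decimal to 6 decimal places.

Wigner D-matrix element, Re=-0.0044 Im=0.0136

This is a Wigner D-matrix element — the rotation-matrix element ⟨l m'| R(α,β,γ) |l m⟩ in the angular-momentum basis.
Split into d^4_{-2,-3}(β=2.5923) × two z-phases.
c=cos(2.592300/2)=0.271207, s=sin(2.592300/2)=0.962521; N=√[2·720·1·5040]=2693.993318
k: max(0,(-3)−(-2))=0 … min(4+(-3),4−(-2))=1
  k=0: (−1)^1·2693.9933/(720)·0.2712^7·0.9625^1 = -0.000389
  k=1: (−1)^2·2693.9933/(240)·0.2712^5·0.9625^3 = +0.014686
d^4_{-2,-3}(2.5923) = -0.000389 +0.014686 = +0.014298
Phases: e^{-i·(-2)·2.5841}=+0.440191-0.897904i, e^{-i·(-3)·1.0005}=-0.990203+0.139635i ⇒ D=-0.004439+0.013591i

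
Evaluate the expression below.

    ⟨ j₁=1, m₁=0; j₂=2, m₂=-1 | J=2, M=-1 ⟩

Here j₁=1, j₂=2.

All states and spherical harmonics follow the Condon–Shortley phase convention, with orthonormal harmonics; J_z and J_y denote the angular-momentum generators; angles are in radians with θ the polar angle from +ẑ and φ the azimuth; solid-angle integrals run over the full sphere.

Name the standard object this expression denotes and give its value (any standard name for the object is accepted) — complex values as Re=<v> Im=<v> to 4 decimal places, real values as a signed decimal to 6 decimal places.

Clebsch–Gordan coefficient, +√(1/6) ≈ +0.408248

This is a Clebsch–Gordan (vector-coupling) coefficient.
√[5·1!1!3!/6! · 1!1!1!3!1!3!] = √(3/2)
  +(−1)^0/∏(0,1,1,1,0,2)! = 1/2  (running 1/2)
  +(−1)^1/∏(1,0,0,0,1,3)! = -1/6  (running 1/3)
⟨..|..⟩ = √(3/2)·(1/3) = +0.408248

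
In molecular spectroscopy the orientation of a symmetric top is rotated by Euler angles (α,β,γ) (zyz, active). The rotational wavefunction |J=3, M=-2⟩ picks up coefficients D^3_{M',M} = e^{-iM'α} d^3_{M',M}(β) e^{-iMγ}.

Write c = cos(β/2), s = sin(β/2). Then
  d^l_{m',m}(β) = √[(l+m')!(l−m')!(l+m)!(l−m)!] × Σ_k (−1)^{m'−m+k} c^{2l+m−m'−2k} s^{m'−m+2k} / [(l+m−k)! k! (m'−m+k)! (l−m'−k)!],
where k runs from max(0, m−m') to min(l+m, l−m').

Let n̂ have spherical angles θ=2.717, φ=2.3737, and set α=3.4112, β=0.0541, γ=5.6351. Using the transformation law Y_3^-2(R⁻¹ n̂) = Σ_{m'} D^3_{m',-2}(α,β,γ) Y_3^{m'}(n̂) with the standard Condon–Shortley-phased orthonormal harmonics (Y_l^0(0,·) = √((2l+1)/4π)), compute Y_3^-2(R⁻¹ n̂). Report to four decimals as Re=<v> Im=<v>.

Need the full column D^3_{m',-2} for m'=−3..3 at α=3.4112, β=0.0541, γ=5.6351.
cos(β/2)=0.999634, sin(β/2)=0.027047
d^3_{-3,-2}: single k=1 term ⇒ +0.066130;  D = -0.058431+0.030967i
d^3_{-2,-2}: k∈[0..1] ⇒ +0.997807 -0.003652 = +0.994155;  D = +0.722681-0.682698i
d^3_{-1,-2}: k∈[0..1] ⇒ -0.085373 +0.000125 = -0.085248;  D = +0.044138-0.072932i
d^3_{0,-2}: k∈[0..1] ⇒ +0.004001 -0.000003 = +0.003998;  D = +0.001084-0.003848i
d^3_{1,-2}: k∈[0..1] ⇒ -0.000125 +0.000000 = -0.000125;  D = +0.000001-0.000125i
d^3_{2,-2}: k∈[0..1] ⇒ +0.000003 -0.000000 = +0.000003;  D = -0.000001-0.000003i
d^3_{3,-2}: single k=0 term ⇒ -0.000000;  D = -0.000000-0.000000i
Y_3^{m'}(θ=2.717,φ=2.3737) and Σ D·Y over m':
  (-0.0584+0.0310i)·(+0.0195-0.0217i)  (+0.7227-0.6827i)·(-0.0055-0.1579i)  (+0.0441-0.0729i)·(-0.3018-0.2914i)  (+0.0011-0.0038i)·(-0.3916+0.0000i)  (+0.0000-0.0001i)·(+0.3018-0.2914i)  (-0.0000-0.0000i)·(-0.0055+0.1579i)  (-0.0000-0.0000i)·(-0.0195-0.0217i)
Y_3^-2(R⁻¹ n̂) = -0.147328-0.097873i

Re=-0.1473 Im=-0.0979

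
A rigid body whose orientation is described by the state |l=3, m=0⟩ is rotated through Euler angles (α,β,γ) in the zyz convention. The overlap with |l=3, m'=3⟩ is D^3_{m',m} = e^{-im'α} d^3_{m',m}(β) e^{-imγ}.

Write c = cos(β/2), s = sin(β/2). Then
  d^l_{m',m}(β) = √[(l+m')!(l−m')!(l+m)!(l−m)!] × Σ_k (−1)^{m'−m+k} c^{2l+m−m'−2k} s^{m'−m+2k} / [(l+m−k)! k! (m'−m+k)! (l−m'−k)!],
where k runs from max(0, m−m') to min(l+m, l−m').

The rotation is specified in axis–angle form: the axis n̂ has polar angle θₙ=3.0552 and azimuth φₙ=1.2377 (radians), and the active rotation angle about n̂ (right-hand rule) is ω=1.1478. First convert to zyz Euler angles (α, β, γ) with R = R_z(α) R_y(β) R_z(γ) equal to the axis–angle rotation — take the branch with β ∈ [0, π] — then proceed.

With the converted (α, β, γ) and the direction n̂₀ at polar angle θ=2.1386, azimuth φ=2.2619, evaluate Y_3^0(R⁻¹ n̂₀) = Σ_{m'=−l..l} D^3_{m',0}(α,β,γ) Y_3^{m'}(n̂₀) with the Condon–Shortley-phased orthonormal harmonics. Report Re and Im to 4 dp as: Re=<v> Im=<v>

Re=0.2552 Im=0.0000

Axis–angle → zyz. n̂ = (sinθₙcosφₙ, sinθₙsinφₙ, cosθₙ) = (+0.028213, +0.081543, -0.996270), ω = 1.1478.
R = I cosω + sinω [n̂]ₓ + (1−cosω) n̂n̂ᵀ gives
  R = [+0.410964, +0.909818, +0.057786; -0.907106, +0.414414, -0.073617; -0.090925, -0.022164, +0.995611]
β = atan2(√(R₁₃²+R₂₃²), R₃₃) = 0.093725; α = atan2(R₂₃, R₁₃) mod 2π = 5.377891; γ = atan2(R₃₂, −R₃₁) mod 2π = 6.044084
Need the full column D^3_{m',0} for m'=−3..3 at α=5.3779, β=0.0937, γ=6.0441.
cos(β/2)=0.998902, sin(β/2)=0.046845
d^3_{-3,0}: single k=3 term ⇒ +0.000458;  D = -0.000417-0.000189i
d^3_{-2,0}: k∈[2..3] ⇒ +0.011967 -0.000026 = +0.011941;  D = -0.002836-0.011599i
d^3_{-1,0}: k∈[1..3] ⇒ +0.161388 -0.001065 +0.000001 = +0.160324;  D = +0.098993-0.126112i
d^3_{0,0}: k∈[0..3] ⇒ +0.993431 -0.019664 +0.000043 -0.000000 = +0.973811;  D = +0.973811+0.000000i
d^3_{1,0}: k∈[0..2] ⇒ -0.161388 +0.001065 -0.000001 = -0.160324;  D = -0.098993-0.126112i
d^3_{2,0}: k∈[0..1] ⇒ +0.011967 -0.000026 = +0.011941;  D = -0.002836+0.011599i
d^3_{3,0}: single k=0 term ⇒ -0.000458;  D = +0.000417-0.000189i
Y_3^{m'}(θ=2.1386,φ=2.2619) and Σ D·Y over m':
  (-0.0004-0.0002i)·(+0.2191-0.1204i)  (-0.0028-0.0116i)·(+0.0732-0.3837i)  (+0.0990-0.1261i)·(-0.0775-0.0936i)  (+0.9738+0.0000i)·(+0.3119+0.0000i)  (-0.0990-0.1261i)·(+0.0775-0.0936i)  (-0.0028+0.0116i)·(+0.0732+0.3837i)  (+0.0004-0.0002i)·(-0.2191-0.1204i)
Y_3^0(R⁻¹ n̂) = +0.255190+0.000000i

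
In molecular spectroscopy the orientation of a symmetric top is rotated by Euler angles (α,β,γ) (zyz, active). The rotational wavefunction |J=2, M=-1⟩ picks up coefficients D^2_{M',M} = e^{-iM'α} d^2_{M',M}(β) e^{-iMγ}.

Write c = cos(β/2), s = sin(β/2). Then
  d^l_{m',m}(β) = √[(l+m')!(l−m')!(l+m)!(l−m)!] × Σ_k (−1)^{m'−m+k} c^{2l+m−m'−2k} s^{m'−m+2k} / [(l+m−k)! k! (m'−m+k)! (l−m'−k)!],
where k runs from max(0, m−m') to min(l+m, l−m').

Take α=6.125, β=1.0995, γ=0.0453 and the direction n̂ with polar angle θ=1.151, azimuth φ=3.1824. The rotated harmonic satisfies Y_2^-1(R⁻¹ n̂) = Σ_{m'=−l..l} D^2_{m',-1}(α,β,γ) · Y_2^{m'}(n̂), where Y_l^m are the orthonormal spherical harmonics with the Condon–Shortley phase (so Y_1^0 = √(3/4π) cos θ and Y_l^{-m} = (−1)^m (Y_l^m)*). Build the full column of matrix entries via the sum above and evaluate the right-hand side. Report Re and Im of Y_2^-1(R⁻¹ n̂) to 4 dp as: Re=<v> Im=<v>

Need the full column D^2_{m',-1} for m'=−2..2 at α=6.1250, β=1.0995, γ=0.0453.
cos(β/2)=0.852655, sin(β/2)=0.522474
d^2_{-2,-1}: single k=1 term ⇒ +0.647761;  D = +0.624108-0.173447i
d^2_{-1,-1}: k∈[0..1] ⇒ +0.528559 -0.595385 = -0.066825;  D = -0.066400+0.007528i
d^2_{0,-1}: k∈[0..1] ⇒ -0.793342 +0.297881 = -0.495461;  D = -0.494953-0.022437i
d^2_{1,-1}: k∈[0..1] ⇒ +0.595385 -0.074518 = +0.520867;  D = +0.510121+0.105259i
d^2_{2,-1}: single k=0 term ⇒ -0.243219;  D = -0.227485-0.086060i
Y_2^{m'}(θ=1.151,φ=3.1824) and Σ D·Y over m':
  (+0.6241-0.1734i)·(+0.3210-0.0263i)  (-0.0664+0.0075i)·(-0.2873+0.0117i)  (-0.4950-0.0224i)·(-0.1582+0.0000i)  (+0.5101+0.1053i)·(+0.2873+0.0117i)  (-0.2275-0.0861i)·(+0.3210+0.0263i)
Y_2^-1(R⁻¹ n̂) = +0.367652-0.068841i

Re=0.3677 Im=-0.0688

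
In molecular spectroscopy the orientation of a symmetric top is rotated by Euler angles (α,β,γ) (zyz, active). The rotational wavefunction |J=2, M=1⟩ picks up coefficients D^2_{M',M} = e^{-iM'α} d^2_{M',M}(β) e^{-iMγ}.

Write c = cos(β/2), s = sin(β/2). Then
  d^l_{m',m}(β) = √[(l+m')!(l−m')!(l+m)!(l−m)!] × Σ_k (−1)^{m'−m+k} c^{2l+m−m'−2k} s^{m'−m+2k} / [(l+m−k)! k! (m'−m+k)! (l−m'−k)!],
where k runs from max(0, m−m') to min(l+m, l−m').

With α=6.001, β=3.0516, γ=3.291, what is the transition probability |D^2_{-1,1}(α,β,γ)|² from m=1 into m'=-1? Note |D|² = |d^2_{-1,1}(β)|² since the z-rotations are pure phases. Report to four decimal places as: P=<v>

D^2_{-1,1}(6.0010,3.0516,3.2910) = e^{-i·-1·6.0010}·d^2_{-1,1}(3.0516)·e^{-i·1·3.2910}. Compute d first:
c=cos(3.051600/2)=0.044981, s=sin(3.051600/2)=0.998988; N=√[1·6·6·1]=6.000000
Admissible k: 2..3 (factorial args all ≥0)
  k=2: (−1)^0·6.0000/(2)·0.0450^2·0.9990^2 = +0.006058
  k=3: (−1)^1·6.0000/(6)·0.0450^0·0.9990^4 = -0.995957
d^2_{-1,1}(3.0516) = +0.006058 -0.995957 = -0.989900
|D^2_{-1,1}|² = |d^2_{-1,1}(β)|² = (-0.989900)² = 0.979902 (the z-rotation phases have unit modulus)

P=0.9799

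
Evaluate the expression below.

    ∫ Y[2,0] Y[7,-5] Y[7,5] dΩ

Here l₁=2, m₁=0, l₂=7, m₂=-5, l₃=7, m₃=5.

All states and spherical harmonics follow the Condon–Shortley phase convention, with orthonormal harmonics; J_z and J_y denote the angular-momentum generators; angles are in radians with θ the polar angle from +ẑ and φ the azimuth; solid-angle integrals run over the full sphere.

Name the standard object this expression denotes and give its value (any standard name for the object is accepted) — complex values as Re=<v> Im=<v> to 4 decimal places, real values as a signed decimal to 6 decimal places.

Gaunt coefficient, +0.054230

This is a Gaunt coefficient — the integral of a triple product of spherical harmonics over the sphere.
Checks pass: Σm=0; 16 even; l₃=7∈[5,9].
(2·2+1)(2·7+1)(2·7+1) = 1125
Δ: 2! 2! 12! / 17! → 1/185640
sum: t=0:+1/2419200 t=1:−1/518400 t=2:+1/2419200 = -1/907200
3j²(2 7 7; 0 0 0) = Δ·Π!·Σ² = 56/3315  (sign +1)
sum: t=0:+1/29030400 t=1:−1/39916800 t=2:+1/1916006400 = 19/1916006400
3j²(2 7 7; 0 -5 5) = Δ·Π!·Σ² = 361/185640  (sign +1)
combine: 4πI² = 1125·56/3315·361/185640 = 1805/48841
take √, sign +1: I = 0.05423022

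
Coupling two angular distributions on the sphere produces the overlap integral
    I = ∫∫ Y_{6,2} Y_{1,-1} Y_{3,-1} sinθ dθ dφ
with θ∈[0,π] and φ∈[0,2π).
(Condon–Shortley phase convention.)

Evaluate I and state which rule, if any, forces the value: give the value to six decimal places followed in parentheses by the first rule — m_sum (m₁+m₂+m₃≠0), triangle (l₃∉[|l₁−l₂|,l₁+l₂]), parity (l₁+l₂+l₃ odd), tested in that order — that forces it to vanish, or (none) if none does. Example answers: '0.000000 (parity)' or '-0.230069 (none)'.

l₃=3 ∉ [5,7] — triangle fails ⇒ I = 0

0.000000 (triangle)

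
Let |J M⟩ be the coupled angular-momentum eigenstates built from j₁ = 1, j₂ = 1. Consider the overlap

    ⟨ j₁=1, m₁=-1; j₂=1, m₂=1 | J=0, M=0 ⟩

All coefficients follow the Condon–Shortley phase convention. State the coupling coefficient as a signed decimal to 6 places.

j₁+j₂−J=2  J+j₁−j₂=0  J−j₁+j₂=0  j₁+j₂+J+1=3
(j₁±m₁, j₂±m₂, J±M) = (0,2,2,0,0,0)
P² = 4/3
sum k=2..2:
  [2] +1/2 = 1/2
S = 1/2
C² = P²·S² = 1/3 ; C = +0.577350

+0.577350  (= +√(1/3))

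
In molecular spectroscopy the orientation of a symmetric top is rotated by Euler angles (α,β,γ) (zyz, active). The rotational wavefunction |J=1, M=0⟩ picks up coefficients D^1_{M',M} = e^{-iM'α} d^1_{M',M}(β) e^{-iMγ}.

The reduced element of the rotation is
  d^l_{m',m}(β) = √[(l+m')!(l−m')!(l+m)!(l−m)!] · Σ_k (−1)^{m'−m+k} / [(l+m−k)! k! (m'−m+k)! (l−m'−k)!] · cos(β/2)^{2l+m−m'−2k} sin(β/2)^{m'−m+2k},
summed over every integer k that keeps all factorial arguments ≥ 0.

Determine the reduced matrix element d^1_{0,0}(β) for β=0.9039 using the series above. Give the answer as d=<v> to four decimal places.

d^1_{0,0}(β=0.9039) via the finite sum:
Half-angle: c=0.899597, s=0.436721. N=√(1·1·1·1)=1.000000
k: max(0,(0)−(0))=0 … min(1+(0),1−(0))=1
  k=0: (−1)^0·1.0000/(1)·0.8996^2·0.4367^0 = +0.809275
  k=1: (−1)^1·1.0000/(1)·0.8996^0·0.4367^2 = -0.190725
d^1_{0,0}(0.9039) = +0.809275 -0.190725 = +0.618550

d=0.6186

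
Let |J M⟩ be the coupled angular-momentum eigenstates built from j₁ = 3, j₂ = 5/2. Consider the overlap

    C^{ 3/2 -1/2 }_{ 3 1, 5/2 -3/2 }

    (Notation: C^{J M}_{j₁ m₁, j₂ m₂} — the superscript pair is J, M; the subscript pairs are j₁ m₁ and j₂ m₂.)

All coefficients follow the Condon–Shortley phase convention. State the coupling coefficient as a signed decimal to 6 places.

-0.483046  (= −√(7/30))

triangle: 4!·2!·1!/8! = 48/40320
(j±m)!: 4!·2!·1!·4!·1!·2! = 2304
prefactor² = (2J+1)·Δ·N² = 384/35
  k=0: +1/(0!·4!·2!·1!·0!·0!) = 1/48
  k=1: −1/(1!·3!·1!·0!·1!·1!) = -1/6
Σ = -7/48  ⇒  CG² = 384/35·(-7/48)² = 7/30
CG = −√(7/30) = -0.483046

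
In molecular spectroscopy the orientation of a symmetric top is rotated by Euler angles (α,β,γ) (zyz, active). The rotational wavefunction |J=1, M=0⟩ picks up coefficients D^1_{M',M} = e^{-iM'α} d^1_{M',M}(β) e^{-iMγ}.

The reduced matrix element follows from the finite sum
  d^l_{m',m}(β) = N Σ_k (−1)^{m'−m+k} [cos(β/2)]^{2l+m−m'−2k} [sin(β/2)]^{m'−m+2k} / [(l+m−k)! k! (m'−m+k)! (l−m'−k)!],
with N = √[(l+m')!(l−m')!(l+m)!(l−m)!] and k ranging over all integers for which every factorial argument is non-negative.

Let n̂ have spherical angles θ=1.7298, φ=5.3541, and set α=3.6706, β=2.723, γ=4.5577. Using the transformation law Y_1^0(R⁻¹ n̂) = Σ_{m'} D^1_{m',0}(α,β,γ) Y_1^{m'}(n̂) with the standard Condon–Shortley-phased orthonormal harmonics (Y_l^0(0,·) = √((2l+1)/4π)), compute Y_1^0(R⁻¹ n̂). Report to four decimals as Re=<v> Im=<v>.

Re=0.0486 Im=0.0000

Need the full column D^1_{m',0} for m'=−1..1 at α=3.6706, β=2.7230, γ=4.5577.
cos(β/2)=0.207772, sin(β/2)=0.978177
d^1_{-1,0}: single k=1 term ⇒ +0.287421;  D = -0.248133-0.145055i
d^1_{0,0}: k∈[0..1] ⇒ +0.043169 -0.956831 = -0.913662;  D = -0.913662+0.000000i
d^1_{1,0}: single k=0 term ⇒ -0.287421;  D = +0.248133-0.145055i
Y_1^{m'}(θ=1.7298,φ=5.3541) and Σ D·Y over m':
  (-0.2481-0.1451i)·(+0.2042+0.2733i)  (-0.9137+0.0000i)·(-0.0774+0.0000i)  (+0.2481-0.1451i)·(-0.2042+0.2733i)
Y_1^0(R⁻¹ n̂) = +0.048629+0.000000i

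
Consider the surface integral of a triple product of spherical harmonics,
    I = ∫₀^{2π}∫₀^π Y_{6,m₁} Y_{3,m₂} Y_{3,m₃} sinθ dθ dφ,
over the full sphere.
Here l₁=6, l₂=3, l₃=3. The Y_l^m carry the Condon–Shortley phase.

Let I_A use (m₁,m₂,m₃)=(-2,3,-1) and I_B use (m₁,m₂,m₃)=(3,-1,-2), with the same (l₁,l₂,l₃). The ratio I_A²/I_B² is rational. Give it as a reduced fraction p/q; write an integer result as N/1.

l's match ⇒ only the (l;m) 3-j factors differ between A and B.
A: triangle coeff Δ(6,3,3) = 1/12012; Σ_t [6,6]: t=6:+1/34560 = 1/34560; (3j)²=1/429 [(6 3 3; -2 3 -1)], sign=+1
B: triangle coeff Δ(6,3,3) = 1/12012; Σ_t [2,2]: t=2:+1/5760 = 1/5760; (3j)²=9/286 [(6 3 3; 3 -1 -2)], sign=-1
I_A²/I_B² = (1/429)/(9/286) = 2/27

2/27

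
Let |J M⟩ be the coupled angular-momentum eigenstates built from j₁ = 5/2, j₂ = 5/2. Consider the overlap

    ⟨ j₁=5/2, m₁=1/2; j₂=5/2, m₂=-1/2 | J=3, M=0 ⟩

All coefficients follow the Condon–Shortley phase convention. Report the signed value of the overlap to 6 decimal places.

j₁+j₂−J=2  J+j₁−j₂=3  J−j₁+j₂=3  j₁+j₂+J+1=9
(j₁±m₁, j₂±m₂, J±M) = (3,2,2,3,3,3)
P² = 36/5
sum k=0..2:
  [0] +1/8 = 1/8
  [1] −1/4 = -1/4
  [2] +1/72 = 1/72
S = -1/9
C² = P²·S² = 4/45 ; C = -0.298142

−√(4/45) = -0.298142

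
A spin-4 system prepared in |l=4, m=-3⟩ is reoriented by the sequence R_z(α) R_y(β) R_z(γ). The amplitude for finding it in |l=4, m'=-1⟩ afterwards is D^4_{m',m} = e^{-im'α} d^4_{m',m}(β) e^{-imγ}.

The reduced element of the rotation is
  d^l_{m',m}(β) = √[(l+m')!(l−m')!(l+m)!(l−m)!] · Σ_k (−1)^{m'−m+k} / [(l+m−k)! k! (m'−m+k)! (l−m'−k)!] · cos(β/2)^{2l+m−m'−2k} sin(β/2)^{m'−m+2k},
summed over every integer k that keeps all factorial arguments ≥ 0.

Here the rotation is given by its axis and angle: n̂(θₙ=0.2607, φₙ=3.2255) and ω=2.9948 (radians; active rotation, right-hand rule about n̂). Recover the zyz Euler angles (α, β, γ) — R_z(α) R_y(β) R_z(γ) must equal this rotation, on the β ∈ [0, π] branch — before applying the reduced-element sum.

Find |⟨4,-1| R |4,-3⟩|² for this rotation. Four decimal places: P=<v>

Axis–angle → zyz. n̂ = (sinθₙcosφₙ, sinθₙsinφₙ, cosθₙ) = (-0.256850, -0.021602, +0.966210), ω = 2.9948.
R = I cosω + sinω [n̂]ₓ + (1−cosω) n̂n̂ᵀ gives
  R = [-0.858011, -0.130286, -0.496833; +0.152361, -0.988317, -0.003952; -0.490514, -0.079089, +0.867837]
β = atan2(√(R₁₃²+R₂₃²), R₃₃) = 0.519964; α = atan2(R₂₃, R₁₃) mod 2π = 3.149547; γ = atan2(R₃₂, −R₃₁) mod 2π = 6.123325
D^4_{-1,-3}(3.1495,0.5200,6.1233) = e^{-i·-1·3.1495}·d^4_{-1,-3}(0.5200)·e^{-i·-3·6.1233}. Compute d first:
With c≡cos(β/2)=0.966395 and s≡sin(β/2)=0.257063, N=[6·120·1·5040]^{1/2}=1904.940944
Admissible k: 0..1 (factorial args all ≥0)
  k=0: (−1)^2·1904.9409/(240)·0.9664^6·0.2571^2 = +0.427245
  k=1: (−1)^3·1904.9409/(144)·0.9664^4·0.2571^4 = -0.050384
d^4_{-1,-3}(0.5200) = +0.427245 -0.050384 = +0.376860
|D^4_{-1,-3}|² = |d^4_{-1,-3}(β)|² = (+0.376860)² = 0.142024 (the z-rotation phases have unit modulus)

P=0.1420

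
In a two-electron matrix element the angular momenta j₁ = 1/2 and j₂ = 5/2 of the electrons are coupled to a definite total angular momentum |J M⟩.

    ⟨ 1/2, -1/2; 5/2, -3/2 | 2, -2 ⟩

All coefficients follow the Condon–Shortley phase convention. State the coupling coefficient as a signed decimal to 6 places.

−√(1/6) = -0.408248

√[5·1!0!4!/6! · 0!1!1!4!0!4!] = √(96)
  +(−1)^1/∏(1,0,0,0,0,4)! = -1/24  (running -1/24)
⟨..|..⟩ = √(96)·(-1/24) = -0.408248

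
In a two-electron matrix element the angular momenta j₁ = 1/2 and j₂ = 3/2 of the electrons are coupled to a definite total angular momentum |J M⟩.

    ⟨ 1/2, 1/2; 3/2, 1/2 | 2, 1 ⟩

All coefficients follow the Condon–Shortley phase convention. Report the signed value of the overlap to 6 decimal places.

√[5·0!1!3!/5! · 1!0!2!1!3!1!] = √(3)
  +(−1)^0/∏(0,0,0,2,1,1)! = 1/2  (running 1/2)
⟨..|..⟩ = √(3)·(1/2) = +0.866025

+√(3/4) ≈ +0.866025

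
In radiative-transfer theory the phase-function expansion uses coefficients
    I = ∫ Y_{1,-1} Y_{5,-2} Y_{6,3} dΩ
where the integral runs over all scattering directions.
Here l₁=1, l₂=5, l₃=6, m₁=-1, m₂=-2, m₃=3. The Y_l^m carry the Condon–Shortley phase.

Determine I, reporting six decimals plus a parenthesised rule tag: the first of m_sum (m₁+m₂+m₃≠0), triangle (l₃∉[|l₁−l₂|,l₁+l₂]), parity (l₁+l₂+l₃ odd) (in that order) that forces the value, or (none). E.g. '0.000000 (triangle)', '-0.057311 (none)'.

m-sum 0 ✓  L=12 even ✓  4≤6≤6 ✓
Π(2lᵢ+1) = 3×11×13 = 429
triangle coeff Δ(1,5,6) = 1/858
Σ_t [0,0]: t=0:+1/14400 = 1/14400
(3j)²=6/143 [(1 5 6; 0 0 0)], sign=+1
Σ_t [0,0]: t=0:+1/60480 = 1/60480
(3j)²=6/143 [(1 5 6; -1 -2 3)], sign=-1
⇒ 4πI² = 108/143
I = (-1)√(108/143/(4π)) = -0.24515397
No selection rule forces the value: the integral is nonzero (none).

-0.245154 (none)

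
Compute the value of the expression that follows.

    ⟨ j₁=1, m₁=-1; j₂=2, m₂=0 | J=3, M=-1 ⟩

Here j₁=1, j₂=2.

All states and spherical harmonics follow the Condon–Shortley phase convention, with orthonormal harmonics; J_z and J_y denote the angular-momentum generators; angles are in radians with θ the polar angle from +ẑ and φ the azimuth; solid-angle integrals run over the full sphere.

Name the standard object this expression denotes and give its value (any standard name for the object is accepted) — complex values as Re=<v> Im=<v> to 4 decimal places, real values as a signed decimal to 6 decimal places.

This is a Clebsch–Gordan (vector-coupling) coefficient.
j₁+j₂−J=0  J+j₁−j₂=2  J−j₁+j₂=4  j₁+j₂+J+1=7
(j₁±m₁, j₂±m₂, J±M) = (0,2,2,2,2,4)
P² = 128/5
sum k=0..0:
  [0] +1/8 = 1/8
S = 1/8
C² = P²·S² = 2/5 ; C = +0.632456

Clebsch–Gordan coefficient, +√(2/5) ≈ +0.632456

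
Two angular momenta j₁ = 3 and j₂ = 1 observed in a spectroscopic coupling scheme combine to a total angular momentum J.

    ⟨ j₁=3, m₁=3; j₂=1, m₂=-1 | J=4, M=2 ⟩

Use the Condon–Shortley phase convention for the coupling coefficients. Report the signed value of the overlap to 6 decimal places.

+0.188982  (= +√(1/28))

triangle: 0!·6!·2!/9! = 1440/362880
(j±m)!: 6!·0!·0!·2!·6!·2! = 2073600
prefactor² = (2J+1)·Δ·N² = 518400/7
  k=0: +1/(0!·0!·0!·0!·6!·2!) = 1/1440
Σ = 1/1440  ⇒  CG² = 518400/7·(1/1440)² = 1/28
CG = +√(1/28) = +0.188982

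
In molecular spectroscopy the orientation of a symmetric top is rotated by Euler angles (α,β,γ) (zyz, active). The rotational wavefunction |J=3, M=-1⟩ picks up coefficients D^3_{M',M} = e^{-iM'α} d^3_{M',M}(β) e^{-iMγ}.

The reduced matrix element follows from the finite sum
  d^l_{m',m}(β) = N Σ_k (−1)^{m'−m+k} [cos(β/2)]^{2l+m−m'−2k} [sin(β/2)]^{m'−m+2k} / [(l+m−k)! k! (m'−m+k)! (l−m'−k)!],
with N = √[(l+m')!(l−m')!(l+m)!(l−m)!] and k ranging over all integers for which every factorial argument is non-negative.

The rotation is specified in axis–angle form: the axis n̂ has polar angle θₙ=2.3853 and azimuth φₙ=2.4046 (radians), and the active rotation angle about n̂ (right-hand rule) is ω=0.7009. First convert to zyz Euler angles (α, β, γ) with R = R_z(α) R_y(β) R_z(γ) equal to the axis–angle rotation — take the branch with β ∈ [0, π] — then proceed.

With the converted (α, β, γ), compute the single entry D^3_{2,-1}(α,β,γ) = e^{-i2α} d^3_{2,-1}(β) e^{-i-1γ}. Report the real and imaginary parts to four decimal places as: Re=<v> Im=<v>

Axis–angle → zyz. n̂ = (sinθₙcosφₙ, sinθₙsinφₙ, cosθₙ) = (-0.508148, +0.461190, -0.727385), ω = 0.7009.
R = I cosω + sinω [n̂]ₓ + (1−cosω) n̂n̂ᵀ gives
  R = [+0.825133, +0.413849, +0.384558; -0.524341, +0.814403, +0.248626; -0.210291, -0.406789, +0.888988]
β = atan2(√(R₁₃²+R₂₃²), R₃₃) = 0.475665; α = atan2(R₂₃, R₁₃) mod 2π = 0.573929; γ = atan2(R₃₂, −R₃₁) mod 2π = 5.189507
Split into d^3_{2,-1}(β=0.4757) × two z-phases.
c=cos(0.475665/2)=0.971851, s=sin(0.475665/2)=0.235597; N=√[120·1·2·24]=75.894664
k: max(0,(-1)−(2))=0 … min(3+(-1),3−(2))=1
  k=0: (−1)^3·75.8947/(12)·0.9719^3·0.2356^3 = -0.075917
  k=1: (−1)^4·75.8947/(24)·0.9719^1·0.2356^5 = +0.002231
d^3_{2,-1}(0.4757) = -0.075917 +0.002231 = -0.073686
D = (+0.410442-0.911887i)·(-0.073686)·(+0.459221-0.888322i) = +0.045801+0.057723i

Re=0.0458 Im=0.0577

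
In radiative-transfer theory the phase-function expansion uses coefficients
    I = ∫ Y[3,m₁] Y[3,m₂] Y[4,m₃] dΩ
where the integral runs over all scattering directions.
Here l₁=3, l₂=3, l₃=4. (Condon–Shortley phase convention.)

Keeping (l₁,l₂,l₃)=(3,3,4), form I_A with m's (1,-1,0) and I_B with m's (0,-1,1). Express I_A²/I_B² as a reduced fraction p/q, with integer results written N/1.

1/15

Shared (l₁,l₂,l₃)=(3,3,4): N and (l;000)² cancel in I_A²/I_B².
A: Δ = 2!·4!·4!/11! = 1/34650; Racah Σ t=0..2: t=0:+1/32 t=1:−1/36 t=2:+1/1152 = 5/1152; ⇒ 3j(3 3 4; 1 -1 0)² = 1/1386, sgn +1
B: Δ = 2!·4!·4!/11! = 1/34650; Racah Σ t=0..2: t=0:+1/48 t=1:−1/24 t=2:+1/288 = -5/288; ⇒ 3j(3 3 4; 0 -1 1)² = 5/462, sgn +1
I_A²/I_B² = (1/1386)/(5/462) = 1/15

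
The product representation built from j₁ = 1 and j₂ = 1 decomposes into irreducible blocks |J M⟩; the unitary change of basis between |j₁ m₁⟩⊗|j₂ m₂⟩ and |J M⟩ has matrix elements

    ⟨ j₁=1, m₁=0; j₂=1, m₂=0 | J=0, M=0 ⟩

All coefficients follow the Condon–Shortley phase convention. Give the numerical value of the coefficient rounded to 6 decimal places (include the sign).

j₁+j₂−J=2  J+j₁−j₂=0  J−j₁+j₂=0  j₁+j₂+J+1=3
(j₁±m₁, j₂±m₂, J±M) = (1,1,1,1,0,0)
P² = 1/3
sum k=1..1:
  [1] −1/1 = -1
S = -1
C² = P²·S² = 1/3 ; C = -0.577350

-0.577350  (= −√(1/3))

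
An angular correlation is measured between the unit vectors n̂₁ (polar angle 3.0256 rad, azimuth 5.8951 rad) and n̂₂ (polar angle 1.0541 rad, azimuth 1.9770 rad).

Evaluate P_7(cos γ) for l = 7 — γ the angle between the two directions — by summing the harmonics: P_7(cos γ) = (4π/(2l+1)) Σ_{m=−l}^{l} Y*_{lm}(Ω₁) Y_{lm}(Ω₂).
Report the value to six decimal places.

Term-by-term m-sum for l=7 (normalisation 4π/15 = 0.837758):
  [-7]  conj(Y_{7,-7})(Ω₁) = -0.00000 - 0.00000j ; Y_{7,-7}(Ω₂) = 0.05518 - 0.17953j ; Δ = -0.00000 + 0.00000j
  [-6]  conj(Y_{7,-6})(Ω₁) = 0.00000 + 0.00000j ; Y_{7,-6}(Ω₂) = 0.30427 + 0.25856j ; Δ = 0.00000 + 0.00000j
  [-5]  conj(Y_{7,-5})(Ω₁) = -0.00003 - 0.00008j ; Y_{7,-5}(Ω₂) = -0.35488 + 0.17592j ; Δ = 0.00003 + 0.00002j
  [-4]  conj(Y_{7,-4})(Ω₁) = -0.00002 + 0.00128j ; Y_{7,-4}(Ω₂) = -0.00193 - 0.03571j ; Δ = 0.00005 - 0.00000j
  [-3]  conj(Y_{7,-3})(Ω₁) = 0.00523 - 0.01214j ; Y_{7,-3}(Ω₂) = -0.31329 - 0.11514j ; Δ = -0.00304 + 0.00320j
  [-2]  conj(Y_{7,-2})(Ω₁) = -0.06784 + 0.06659j ; Y_{7,-2}(Ω₂) = 0.13374 - 0.14117j ; Δ = 0.00033 + 0.01848j
  [-1]  conj(Y_{7,-1})(Ω₁) = 0.39930 - 0.16324j ; Y_{7,-1}(Ω₂) = -0.10314 - 0.23979j ; Δ = -0.08033 - 0.07891j
  [+0]  conj(Y_{7,0})(Ω₁) = -0.89614 + 0.00000j ; Y_{7,0}(Ω₂) = 0.23060 + 0.00000j ; Δ = -0.20665 + 0.00000j
  [+1]  conj(Y_{7,1})(Ω₁) = -0.39930 - 0.16324j ; Y_{7,1}(Ω₂) = 0.10314 - 0.23979j ; Δ = -0.08033 + 0.07891j
  [+2]  conj(Y_{7,2})(Ω₁) = -0.06784 - 0.06659j ; Y_{7,2}(Ω₂) = 0.13374 + 0.14117j ; Δ = 0.00033 - 0.01848j
  [+3]  conj(Y_{7,3})(Ω₁) = -0.00523 - 0.01214j ; Y_{7,3}(Ω₂) = 0.31329 - 0.11514j ; Δ = -0.00304 - 0.00320j
  [+4]  conj(Y_{7,4})(Ω₁) = -0.00002 - 0.00128j ; Y_{7,4}(Ω₂) = -0.00193 + 0.03571j ; Δ = 0.00005 + 0.00000j
  [+5]  conj(Y_{7,5})(Ω₁) = 0.00003 - 0.00008j ; Y_{7,5}(Ω₂) = 0.35488 + 0.17592j ; Δ = 0.00003 - 0.00002j
  [+6]  conj(Y_{7,6})(Ω₁) = 0.00000 - 0.00000j ; Y_{7,6}(Ω₂) = 0.30427 - 0.25856j ; Δ = 0.00000 - 0.00000j
  [+7]  conj(Y_{7,7})(Ω₁) = 0.00000 - 0.00000j ; Y_{7,7}(Ω₂) = -0.05518 - 0.17953j ; Δ = -0.00000 - 0.00000j
Total Σ_m = -0.37257 - 0.00000j. Multiply by 0.837758: -0.31213 - 0.00000j. P_7(cos γ) = -0.312127

-0.312127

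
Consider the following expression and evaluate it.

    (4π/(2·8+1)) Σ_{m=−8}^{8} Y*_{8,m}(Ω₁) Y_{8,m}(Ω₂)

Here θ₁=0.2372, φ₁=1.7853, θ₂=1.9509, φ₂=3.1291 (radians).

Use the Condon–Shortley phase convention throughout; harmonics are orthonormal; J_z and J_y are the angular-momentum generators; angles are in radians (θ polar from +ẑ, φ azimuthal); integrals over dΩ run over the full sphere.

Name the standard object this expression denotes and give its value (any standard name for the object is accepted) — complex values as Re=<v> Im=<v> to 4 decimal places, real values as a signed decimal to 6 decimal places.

This sum is the spherical-harmonic addition theorem: it equals the Legendre polynomial P_l(cos γ) of the angle γ between the two directions.
Expand P_8 via completeness: Σ_{m} conj(Y_{8,m}) at Ω₁ times Y_{8,m} at Ω₂ —
  m=-8: Y*=(-0.000001, 0.000005)  Y=(0.283611, 0.028439)  product (-0.000000, 0.000001)
  m=-7: Y*=(0.000079, -0.000005)  Y=(0.453781, 0.039784)  product (0.000036, 0.000001)
  m=-6: Y*=(-0.000234, -0.000801)  Y=(0.256307, 0.019248)  product (-0.000044, -0.000210)
  m=-5: Y*=(-0.005557, 0.003023)  Y=(-0.194458, -0.012162)  product (0.001117, -0.000520)
  m=-4: Y*=(0.023240, 0.026886)  Y=(-0.338524, -0.016930)  product (-0.007412, -0.009495)
  m=-3: Y*=(0.087561, -0.116746)  Y=(0.041493, 0.001556)  product (0.003815, -0.004708)
  m=-2: Y*=(-0.374611, -0.171355)  Y=(0.335321, 0.008380)  product (-0.124179, -0.060598)
  m=-1: Y*=(-0.143248, 0.657538)  Y=(0.023750, 0.000297)  product (-0.003597, 0.015574)
  m=+0: Y*=(0.249943, -0.000000)  Y=(-0.328497, 0.000000)  product (-0.082106, 0.000000)
  m=+1: Y*=(0.143248, 0.657538)  Y=(-0.023750, 0.000297)  product (-0.003597, -0.015574)
  m=+2: Y*=(-0.374611, 0.171355)  Y=(0.335321, -0.008380)  product (-0.124179, 0.060598)
  m=+3: Y*=(-0.087561, -0.116746)  Y=(-0.041493, 0.001556)  product (0.003815, 0.004708)
  m=+4: Y*=(0.023240, -0.026886)  Y=(-0.338524, 0.016930)  product (-0.007412, 0.009495)
  m=+5: Y*=(0.005557, 0.003023)  Y=(0.194458, -0.012162)  product (0.001117, 0.000520)
  m=+6: Y*=(-0.000234, 0.000801)  Y=(0.256307, -0.019248)  product (-0.000044, 0.000210)
  m=+7: Y*=(-0.000079, -0.000005)  Y=(-0.453781, 0.039784)  product (0.000036, -0.000001)
  m=+8: Y*=(-0.000001, -0.000005)  Y=(0.283611, -0.028439)  product (-0.000000, -0.000001)
Total Σ_m = (-0.342635, 0.000000). Multiply by 0.739198: (-0.253275, 0.000000). P_8(cos γ) = -0.253275

Legendre polynomial (addition theorem), -0.253275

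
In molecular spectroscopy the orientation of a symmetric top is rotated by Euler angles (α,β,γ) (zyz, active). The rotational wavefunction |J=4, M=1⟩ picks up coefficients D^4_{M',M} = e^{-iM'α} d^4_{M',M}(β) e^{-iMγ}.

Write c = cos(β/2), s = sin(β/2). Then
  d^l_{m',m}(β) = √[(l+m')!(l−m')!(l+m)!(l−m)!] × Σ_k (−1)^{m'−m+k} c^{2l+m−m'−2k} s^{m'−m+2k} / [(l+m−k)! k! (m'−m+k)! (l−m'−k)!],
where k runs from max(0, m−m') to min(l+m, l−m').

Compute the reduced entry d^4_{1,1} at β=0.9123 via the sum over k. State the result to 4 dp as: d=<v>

d=-0.4270

d^4_{1,1}(β=0.9123) via the finite sum:
With c≡cos(β/2)=0.897755 and s≡sin(β/2)=0.440495, N=[120·6·120·6]^{1/2}=720.000000
k: max(0,(1)−(1))=0 … min(4+(1),4−(1))=3
  k=0: (−1)^0·720.0000/(720)·0.8978^8·0.4405^0 = +0.421952
  k=1: (−1)^1·720.0000/(48)·0.8978^6·0.4405^2 = -1.523774
  k=2: (−1)^2·720.0000/(24)·0.8978^4·0.4405^4 = +0.733697
  k=3: (−1)^3·720.0000/(72)·0.8978^2·0.4405^6 = -0.058879
d^4_{1,1}(0.9123) = +0.421952 -1.523774 +0.733697 -0.058879 = -0.427004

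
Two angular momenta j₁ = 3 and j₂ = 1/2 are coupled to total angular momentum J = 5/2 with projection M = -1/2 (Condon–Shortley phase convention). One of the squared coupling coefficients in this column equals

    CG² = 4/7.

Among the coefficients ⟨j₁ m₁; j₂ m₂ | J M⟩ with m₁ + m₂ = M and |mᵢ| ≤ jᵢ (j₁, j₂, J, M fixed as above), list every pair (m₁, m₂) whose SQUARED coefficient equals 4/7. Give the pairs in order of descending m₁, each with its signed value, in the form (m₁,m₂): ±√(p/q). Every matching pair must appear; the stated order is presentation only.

Admissible pairs with m₁+m₂ = M = -1/2: (-1,1/2), (0,-1/2)
  (m₁,m₂)=(0,-1/2): CG² = 3/7, CG = +√(3/7)
  (m₁,m₂)=(-1,1/2): CG² = 4/7, CG = −√(4/7)   ← matches the target
Pairs with CG² = 4/7: (-1,1/2): −√(4/7)

(-1,1/2): −√(4/7)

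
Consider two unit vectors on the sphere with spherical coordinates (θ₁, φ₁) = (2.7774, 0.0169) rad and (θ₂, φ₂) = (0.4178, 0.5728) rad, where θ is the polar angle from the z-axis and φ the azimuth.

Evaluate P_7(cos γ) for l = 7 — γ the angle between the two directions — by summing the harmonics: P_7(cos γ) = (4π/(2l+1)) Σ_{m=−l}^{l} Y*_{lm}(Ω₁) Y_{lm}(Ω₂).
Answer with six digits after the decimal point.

-0.040127

Term-by-term m-sum for l=7 (normalisation 4π/15 = 0.837758):
  term(m=-7) = -0.00000 + 0.00000j   from Y*(Ω₁)=0.00036 + 0.00004j, Y(Ω₂)=-0.00059 + 0.00069j
  term(m=-6) = 0.00003 - 0.00001j   from Y*(Ω₁)=-0.00355 - 0.00036j, Y(Ω₂)=-0.00730 + 0.00222j
  term(m=-5) = -0.00081 - 0.00031j   from Y*(Ω₁)=0.02170 + 0.00184j, Y(Ω₂)=-0.03826 - 0.01090j
  term(m=-4) = 0.00800 + 0.01046j   from Y*(Ω₁)=-0.09197 - 0.00623j, Y(Ω₂)=-0.09426 - 0.10739j
  term(m=-3) = -0.00927 - 0.09532j   from Y*(Ω₁)=0.27158 + 0.01378j, Y(Ω₂)=-0.05180 - 0.34837j
  term(m=-2) = -0.12393 + 0.25078j   from Y*(Ω₁)=-0.51855 - 0.01753j, Y(Ω₂)=0.22239 - 0.49113j
  term(m=-1) = 0.13114 - 0.08147j   from Y*(Ω₁)=0.47915 + 0.00810j, Y(Ω₂)=0.27074 - 0.17461j
  term(m=+0) = -0.05821 + 0.00000j   from Y*(Ω₁)=0.17351 + 0.00000j, Y(Ω₂)=-0.33547 + 0.00000j
  term(m=+1) = 0.13114 + 0.08147j   from Y*(Ω₁)=-0.47915 + 0.00810j, Y(Ω₂)=-0.27074 - 0.17461j
  term(m=+2) = -0.12393 - 0.25078j   from Y*(Ω₁)=-0.51855 + 0.01753j, Y(Ω₂)=0.22239 + 0.49113j
  term(m=+3) = -0.00927 + 0.09532j   from Y*(Ω₁)=-0.27158 + 0.01378j, Y(Ω₂)=0.05180 - 0.34837j
  term(m=+4) = 0.00800 - 0.01046j   from Y*(Ω₁)=-0.09197 + 0.00623j, Y(Ω₂)=-0.09426 + 0.10739j
  term(m=+5) = -0.00081 + 0.00031j   from Y*(Ω₁)=-0.02170 + 0.00184j, Y(Ω₂)=0.03826 - 0.01090j
  term(m=+6) = 0.00003 + 0.00001j   from Y*(Ω₁)=-0.00355 + 0.00036j, Y(Ω₂)=-0.00730 - 0.00222j
  term(m=+7) = -0.00000 - 0.00000j   from Y*(Ω₁)=-0.00036 + 0.00004j, Y(Ω₂)=0.00059 + 0.00069j
Total Σ_m = -0.04790 - 0.00000j. Multiply by 0.837758: -0.04013 - 0.00000j. P_7(cos γ) = -0.040127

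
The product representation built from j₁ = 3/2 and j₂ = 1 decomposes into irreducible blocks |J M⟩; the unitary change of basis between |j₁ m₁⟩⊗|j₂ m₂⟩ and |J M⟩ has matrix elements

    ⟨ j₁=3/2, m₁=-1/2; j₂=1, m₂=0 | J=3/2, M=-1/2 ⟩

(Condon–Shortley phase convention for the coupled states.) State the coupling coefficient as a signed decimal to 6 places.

-0.258199  (= −√(1/15))

j₁+j₂−J=1  J+j₁−j₂=2  J−j₁+j₂=1  j₁+j₂+J+1=5
(j₁±m₁, j₂±m₂, J±M) = (1,2,1,1,1,2)
P² = 4/15
sum k=0..1:
  [0] +1/2 = 1/2
  [1] −1/1 = -1
S = -1/2
C² = P²·S² = 1/15 ; C = -0.258199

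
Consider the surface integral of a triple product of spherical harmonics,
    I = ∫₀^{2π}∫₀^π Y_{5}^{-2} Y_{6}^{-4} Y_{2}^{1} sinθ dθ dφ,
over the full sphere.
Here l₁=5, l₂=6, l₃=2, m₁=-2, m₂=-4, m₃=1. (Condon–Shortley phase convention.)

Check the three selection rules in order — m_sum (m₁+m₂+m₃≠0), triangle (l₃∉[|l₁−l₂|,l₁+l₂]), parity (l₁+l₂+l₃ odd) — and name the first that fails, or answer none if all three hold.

Σmᵢ = -5  ✗
l₃∈[|l₁−l₂|,l₁+l₂]=[1,11], have l₃=2
Σlᵢ = 13 ⇒ odd

m_sum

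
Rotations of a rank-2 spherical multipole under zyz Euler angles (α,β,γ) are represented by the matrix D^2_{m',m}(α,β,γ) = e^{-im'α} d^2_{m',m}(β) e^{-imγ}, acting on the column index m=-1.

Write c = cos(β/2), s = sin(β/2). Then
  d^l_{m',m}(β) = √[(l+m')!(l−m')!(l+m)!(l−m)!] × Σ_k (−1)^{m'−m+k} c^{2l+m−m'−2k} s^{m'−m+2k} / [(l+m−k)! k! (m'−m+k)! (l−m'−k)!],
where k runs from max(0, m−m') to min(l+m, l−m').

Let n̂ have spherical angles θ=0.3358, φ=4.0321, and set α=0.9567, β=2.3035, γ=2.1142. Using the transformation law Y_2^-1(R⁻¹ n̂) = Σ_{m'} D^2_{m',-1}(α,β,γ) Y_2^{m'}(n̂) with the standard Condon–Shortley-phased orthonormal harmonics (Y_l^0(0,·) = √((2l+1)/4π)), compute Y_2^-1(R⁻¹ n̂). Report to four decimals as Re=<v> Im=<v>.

Need the full column D^2_{m',-1} for m'=−2..2 at α=0.9567, β=2.3035, γ=2.1142.
cos(β/2)=0.406889, sin(β/2)=0.913477
d^2_{-2,-1}: single k=1 term ⇒ +0.123071;  D = -0.077844-0.095325i
d^2_{-1,-1}: k∈[0..1] ⇒ +0.027410 -0.414448 = -0.387038;  D = +0.386071-0.027338i
d^2_{0,-1}: k∈[0..1] ⇒ -0.150731 +0.759706 = +0.608975;  D = -0.314872+0.521254i
d^2_{1,-1}: k∈[0..1] ⇒ +0.414448 -0.696292 = -0.281844;  D = -0.113197-0.258113i
d^2_{2,-1}: single k=0 term ⇒ -0.620297;  D = -0.607834-0.123720i
Y_2^{m'}(θ=0.3358,φ=4.0321) and Σ D·Y over m':
  (-0.0778-0.0953i)·(-0.0088-0.0410i)  (+0.3861-0.0273i)·(-0.1512+0.1868i)  (-0.3149+0.5213i)·(+0.5280+0.0000i)  (-0.1132-0.2581i)·(+0.1512+0.1868i)  (-0.6078-0.1237i)·(-0.0088+0.0410i)
Y_2^-1(R⁻¹ n̂) = -0.181246+0.271517i

Re=-0.1812 Im=0.2715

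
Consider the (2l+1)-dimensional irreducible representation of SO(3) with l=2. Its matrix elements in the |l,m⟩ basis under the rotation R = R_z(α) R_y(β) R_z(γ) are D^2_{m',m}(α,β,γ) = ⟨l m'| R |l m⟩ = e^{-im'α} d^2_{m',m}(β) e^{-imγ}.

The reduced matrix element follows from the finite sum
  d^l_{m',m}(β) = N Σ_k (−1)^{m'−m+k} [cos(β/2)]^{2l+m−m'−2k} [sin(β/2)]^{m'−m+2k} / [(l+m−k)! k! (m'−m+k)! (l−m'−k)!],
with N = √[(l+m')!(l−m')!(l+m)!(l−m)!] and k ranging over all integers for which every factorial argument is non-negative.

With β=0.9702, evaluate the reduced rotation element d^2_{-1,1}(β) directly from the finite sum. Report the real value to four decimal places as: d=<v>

d^2_{-1,1}(β=0.9702) via the finite sum:
c=cos(0.970200/2)=0.884628, s=sin(0.970200/2)=0.466297; N=√[1·6·6·1]=6.000000
The bounds max(0,m−m')=2 and min(l+m,l−m')=3 give 2 terms
  k=2: (−1)^0·6.0000/(2)·0.8846^2·0.4663^2 = +0.510467
  k=3: (−1)^1·6.0000/(6)·0.8846^0·0.4663^4 = -0.047277
d^2_{-1,1}(0.9702) = +0.510467 -0.047277 = +0.463190

d=0.4632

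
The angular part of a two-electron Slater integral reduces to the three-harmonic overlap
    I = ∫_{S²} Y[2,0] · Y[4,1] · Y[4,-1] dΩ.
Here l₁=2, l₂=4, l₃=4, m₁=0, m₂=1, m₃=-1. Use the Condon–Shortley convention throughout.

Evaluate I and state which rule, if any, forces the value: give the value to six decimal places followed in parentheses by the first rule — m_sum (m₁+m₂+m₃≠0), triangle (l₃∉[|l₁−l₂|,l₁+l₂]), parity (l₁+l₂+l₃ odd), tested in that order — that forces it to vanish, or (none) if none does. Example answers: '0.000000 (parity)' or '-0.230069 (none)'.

m-sum 0 ✓  L=10 even ✓  2≤4≤6 ✓
Π(2lᵢ+1) = 5×9×9 = 405
triangle coeff Δ(2,4,4) = 1/13860
Σ_t [0,2]: t=0:+1/192 t=1:−1/36 t=2:+1/192 = -5/288
(3j)²=20/693 [(2 4 4; 0 0 0)], sign=-1
Σ_t [0,2]: t=0:+1/480 t=1:−1/48 t=2:+1/144 = -17/1440
(3j)²=289/13860 [(2 4 4; 0 1 -1)], sign=+1
⇒ 4πI² = 1445/5929
I = (-1)√(1445/5929/(4π)) = -0.13926381
No selection rule forces the value: the integral is nonzero (none).

-0.139264 (none)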